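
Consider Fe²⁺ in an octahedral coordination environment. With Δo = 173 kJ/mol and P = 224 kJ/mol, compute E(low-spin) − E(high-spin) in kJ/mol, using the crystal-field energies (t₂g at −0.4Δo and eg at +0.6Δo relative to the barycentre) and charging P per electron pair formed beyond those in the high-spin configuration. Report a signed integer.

102

Fe sits in group 8; removing 2 electrons leaves Fe²⁺ with 8 − 2 = 6 d electrons.
High-spin d⁶ fills as t₂g⁴ eg² with CFSE 4(−0.4) + 2(+0.6) = -0.4Δo = -69 kJ/mol.
Low-spin: t₂g⁶ eg⁰, orbital CFSE = -2.4Δo = -415 kJ/mol; plus 2 excess pairs × P = +448 kJ/mol; total 33 kJ/mol.
The difference is 33 − (-69) = 102 kJ/mol, so high-spin lies lower.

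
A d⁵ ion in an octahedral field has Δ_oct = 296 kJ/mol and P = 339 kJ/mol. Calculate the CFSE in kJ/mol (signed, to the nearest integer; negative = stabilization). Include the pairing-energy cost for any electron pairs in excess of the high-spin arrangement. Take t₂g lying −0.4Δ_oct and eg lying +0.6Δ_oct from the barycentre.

Δ_oct < P, so pairing is avoided: the ground state is high-spin.
Configuration: t₂g³ eg².
Orbital CFSE = 0.0Δ_oct = 0.0 × 296 = 0 kJ/mol.
High-spin has no excess pairs, so no pairing correction applies.

0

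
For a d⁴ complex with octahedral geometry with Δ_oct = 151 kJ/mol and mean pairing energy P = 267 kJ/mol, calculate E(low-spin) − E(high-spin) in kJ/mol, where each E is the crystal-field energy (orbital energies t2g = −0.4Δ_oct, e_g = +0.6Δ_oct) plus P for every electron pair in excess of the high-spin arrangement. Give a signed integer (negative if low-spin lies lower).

116

In the high-spin limit (t2g^3 e_g^1) the orbital term is -0.6Δ_oct = -91 kJ/mol, with no excess pairing.
Low-spin t2g^4 e_g^0 gives -1.6Δ_oct = -242 kJ/mol, but forming 1 extra pair costs 1P = 267 kJ/mol, so E(LS) = -242 + 267 = 25 kJ/mol.
Thus E(LS) − E(HS) = 116 kJ/mol.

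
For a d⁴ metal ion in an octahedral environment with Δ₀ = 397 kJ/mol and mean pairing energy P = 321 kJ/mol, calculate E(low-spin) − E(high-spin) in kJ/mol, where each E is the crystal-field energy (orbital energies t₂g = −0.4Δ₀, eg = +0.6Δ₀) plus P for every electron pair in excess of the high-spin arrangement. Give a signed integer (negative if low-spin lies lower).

High-spin: t₂g³ eg¹, CFSE = -0.6Δ₀ = -238 kJ/mol.
For low-spin the configuration is t₂g⁴ eg⁰: orbital energy -1.6 × 397 = -635 kJ/mol, and 1 additional pair relative to high-spin adds 321 kJ/mol, giving -314 kJ/mol.
E(LS) − E(HS) = -314 − (-238) = -76 kJ/mol.

-76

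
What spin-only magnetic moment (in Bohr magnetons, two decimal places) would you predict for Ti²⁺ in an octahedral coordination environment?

2.83 Bohr magnetons

Group 4 minus oxidation state +2 gives a d² configuration for Ti²⁺.
Configuration: t₂g² eg⁰ → 2 unpaired electrons.
μ(spin-only) = √[2(2+2)] = √8 ≈ 2.83 Bohr magnetons.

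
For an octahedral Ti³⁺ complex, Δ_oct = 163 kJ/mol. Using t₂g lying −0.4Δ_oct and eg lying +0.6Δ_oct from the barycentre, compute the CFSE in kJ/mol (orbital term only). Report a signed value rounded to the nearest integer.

-65

Ti is in group 4, so Ti³⁺ is d¹ (4 − 3 = 1).
The d¹ electrons fill as t₂g¹ eg⁰.
The orbital stabilization is -0.4Δ_oct = -0.4 × 163 = -65 kJ/mol.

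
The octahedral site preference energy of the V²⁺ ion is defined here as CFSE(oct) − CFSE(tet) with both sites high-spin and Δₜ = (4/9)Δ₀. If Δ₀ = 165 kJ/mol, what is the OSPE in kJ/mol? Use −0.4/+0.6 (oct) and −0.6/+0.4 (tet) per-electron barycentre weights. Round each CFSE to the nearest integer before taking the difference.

-139

V sits in group 5; removing 2 electrons leaves V²⁺ with 5 − 2 = 3 d electrons.
Octahedral high-spin t₂g³ eg⁰: CFSE = -1.2 × 165 = -198 kJ/mol.
Tetrahedral e² t₂¹ gives -0.8Δₜ = -0.8 × (4/9) × 165 = -59 kJ/mol.
OSPE = -198 − (-59) = -139 kJ/mol.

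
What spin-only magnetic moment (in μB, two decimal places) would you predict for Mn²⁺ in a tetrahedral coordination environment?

Mn is in group 7, so Mn²⁺ is d⁵ (7 − 2 = 5).
Tetrahedral splitting is small, so the complex is high-spin.
Configuration: e² t₂³ → 5 unpaired electrons.
μ(spin-only) = √[5(5+2)] = √35 ≈ 5.92 μB.

5.92 μB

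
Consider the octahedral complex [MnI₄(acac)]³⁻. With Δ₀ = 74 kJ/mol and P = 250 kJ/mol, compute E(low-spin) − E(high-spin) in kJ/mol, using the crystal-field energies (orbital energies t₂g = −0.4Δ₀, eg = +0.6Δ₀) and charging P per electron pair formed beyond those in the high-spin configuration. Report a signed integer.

352

Ligand charges: 4×(-1) from I⁻ and 1×(-1) from acac⁻ sum to -5; with overall charge -3, Mn is +2.
Mn is in group 7, so Mn²⁺ is d⁵ (7 − 2 = 5).
High-spin d⁵ fills as t₂g³ eg² with CFSE 3(−0.4) + 2(+0.6) = 0.0Δ₀ = 0 kJ/mol.
Low-spin: t₂g⁵ eg⁰, orbital CFSE = -2.0Δ₀ = -148 kJ/mol; plus 2 excess pairs × P = +500 kJ/mol; total 352 kJ/mol.
The difference is 352 − (0) = 352 kJ/mol, so high-spin lies lower.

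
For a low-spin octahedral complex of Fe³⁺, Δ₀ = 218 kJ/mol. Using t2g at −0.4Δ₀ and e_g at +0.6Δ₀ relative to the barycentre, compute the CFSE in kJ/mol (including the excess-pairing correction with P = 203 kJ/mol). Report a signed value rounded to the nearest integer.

-30

Group 8 minus oxidation state +3 gives a d⁵ configuration for Fe³⁺.
The d⁵ electrons fill as t2g^5 e_g^0.
CFSE(orbital) = 5×(-0.4Δ₀) + 0×(0.6Δ₀) = -2.0Δ₀; with Δ₀ = 218 kJ/mol that is -436 kJ/mol.
Relative to high-spin t2g^3 e_g^2 (0 paired), the low-spin configuration has 2 additional pairs, contributing +2 × 203 = +406 kJ/mol.
Overall CFSE = -436 + 406 = -30 kJ/mol.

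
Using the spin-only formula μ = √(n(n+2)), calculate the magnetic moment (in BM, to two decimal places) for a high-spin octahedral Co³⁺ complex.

Co is in group 9, so Co³⁺ is d⁶ (9 − 3 = 6).
Configuration: t₂g⁴ eg² → 4 unpaired electrons.
μ(spin-only) = √[4(4+2)] = √24 ≈ 4.90 BM.

4.90 BM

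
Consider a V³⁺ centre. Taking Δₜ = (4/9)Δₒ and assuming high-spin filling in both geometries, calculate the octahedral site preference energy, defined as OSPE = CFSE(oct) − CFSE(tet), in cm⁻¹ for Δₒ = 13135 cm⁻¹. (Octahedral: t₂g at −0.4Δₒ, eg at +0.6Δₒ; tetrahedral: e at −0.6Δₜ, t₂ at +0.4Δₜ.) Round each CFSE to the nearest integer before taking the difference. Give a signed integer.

V is in group 5, so V³⁺ is d² (5 − 3 = 2).
Octahedral high-spin t₂g² eg⁰: CFSE = -0.8 × 13135 = -10508 cm⁻¹.
Tetrahedral e² t₂⁰ gives -1.2Δₜ = -1.2 × (4/9) × 13135 = -7005 cm⁻¹.
OSPE = -10508 − (-7005) = -3503 cm⁻¹.

-3503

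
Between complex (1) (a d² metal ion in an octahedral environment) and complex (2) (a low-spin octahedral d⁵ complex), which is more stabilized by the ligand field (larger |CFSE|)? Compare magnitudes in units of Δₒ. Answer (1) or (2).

(2)

(1): For octahedral d² the high- and low-spin configurations coincide; t₂g² eg⁰, CFSE = -0.8Δₒ.
(2): t₂g⁵ eg⁰, CFSE = -2.0Δₒ.
So (2) has the larger |CFSE|.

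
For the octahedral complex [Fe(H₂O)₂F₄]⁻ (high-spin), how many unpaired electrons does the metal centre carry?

5

Ligand charges: 2×(+0) from H₂O and 4×(-1) from F⁻ sum to -4; with overall charge -1, Fe is +3.
Fe sits in group 8; removing 3 electrons leaves Fe³⁺ with 8 − 3 = 5 d electrons.
Configuration: t₂g³ eg², giving 5 unpaired electrons.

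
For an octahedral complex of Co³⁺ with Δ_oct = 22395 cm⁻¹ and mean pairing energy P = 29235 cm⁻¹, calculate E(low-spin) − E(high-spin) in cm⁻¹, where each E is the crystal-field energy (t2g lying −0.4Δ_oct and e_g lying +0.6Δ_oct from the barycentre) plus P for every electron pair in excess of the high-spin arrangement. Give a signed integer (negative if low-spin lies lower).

Co sits in group 9; removing 3 electrons leaves Co³⁺ with 9 − 3 = 6 d electrons.
High-spin: t2g^4 e_g^2, CFSE = -0.4Δ_oct = -8958 cm⁻¹.
For low-spin the configuration is t2g^6 e_g^0: orbital energy -2.4 × 22395 = -53748 cm⁻¹, and 2 additional pairs relative to high-spin add 58470 cm⁻¹, giving 4722 cm⁻¹.
The difference is 4722 − (-8958) = 13680 cm⁻¹, so high-spin lies lower.

13680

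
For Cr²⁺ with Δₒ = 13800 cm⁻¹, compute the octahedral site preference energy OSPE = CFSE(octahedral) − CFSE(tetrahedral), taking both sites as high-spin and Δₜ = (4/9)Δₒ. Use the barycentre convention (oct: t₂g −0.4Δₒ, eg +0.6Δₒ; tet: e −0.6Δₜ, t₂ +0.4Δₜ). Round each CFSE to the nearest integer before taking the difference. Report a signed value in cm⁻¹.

-5827

Cr sits in group 6; removing 2 electrons leaves Cr²⁺ with 6 − 2 = 4 d electrons.
In an octahedral site d⁴ (HS) is t2g^3 e_g^1, giving CFSE(oct) = -0.6Δₒ = -8280 cm⁻¹.
In a tetrahedral site the filling is e^2 t2^2: CFSE(tet) = -0.4Δₜ = -0.4 × (4/9)(13800) = -2453 cm⁻¹.
OSPE = CFSE(oct) − CFSE(tet) = -8280 − (-2453) = -5827 cm⁻¹.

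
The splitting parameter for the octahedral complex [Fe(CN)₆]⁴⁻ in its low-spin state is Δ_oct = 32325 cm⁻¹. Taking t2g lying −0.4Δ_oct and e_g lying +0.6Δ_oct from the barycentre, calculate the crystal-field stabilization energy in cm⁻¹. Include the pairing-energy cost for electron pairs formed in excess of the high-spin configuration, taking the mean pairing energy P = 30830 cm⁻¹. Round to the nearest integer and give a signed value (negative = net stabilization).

Each CN⁻ contributes -1; 6 × (-1) = -6. With overall charge -4, Fe is in the +2 oxidation state.
Fe²⁺: group 8, so d-count = 8 − 2 = 6.
Electron filling gives t2g^6 e_g^0.
Orbital CFSE = 6(-0.4) + 0(0.6) = -2.4Δ_oct = -2.4 × 32325 = -77580 cm⁻¹.
High-spin d⁶ would be t2g^4 e_g^2 with 1 pair; low-spin has 3, so 2 excess pairs cost +2P = +61660 cm⁻¹.
Net CFSE = -77580 + 61660 = -15920 cm⁻¹.

-15920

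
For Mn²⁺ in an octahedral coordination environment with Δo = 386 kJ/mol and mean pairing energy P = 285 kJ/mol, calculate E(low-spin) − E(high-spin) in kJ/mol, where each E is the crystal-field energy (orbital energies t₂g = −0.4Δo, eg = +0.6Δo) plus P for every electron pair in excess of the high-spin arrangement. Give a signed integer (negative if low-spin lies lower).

-202

Group 7 minus oxidation state +2 gives a d⁵ configuration for Mn²⁺.
In the high-spin limit (t₂g³ eg²) the orbital term is 0.0Δo = 0 kJ/mol, with no excess pairing.
For low-spin the configuration is t₂g⁵ eg⁰: orbital energy -2.0 × 386 = -772 kJ/mol, and 2 additional pairs relative to high-spin add 570 kJ/mol, giving -202 kJ/mol.
Thus E(LS) − E(HS) = -202 kJ/mol.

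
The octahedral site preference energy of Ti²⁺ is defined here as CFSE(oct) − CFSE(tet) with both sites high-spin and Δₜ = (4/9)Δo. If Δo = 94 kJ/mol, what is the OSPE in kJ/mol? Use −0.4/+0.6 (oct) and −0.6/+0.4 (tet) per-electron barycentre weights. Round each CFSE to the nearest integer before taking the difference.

Ti is in group 4, so Ti²⁺ is d² (4 − 2 = 2).
Octahedral (high-spin): t₂g² eg⁰, CFSE = 2(−0.4) + 0(+0.6) = -0.8Δo = -0.8 × 94 = -75 kJ/mol.
In a tetrahedral site the filling is e² t₂⁰: CFSE(tet) = -1.2Δₜ = -1.2 × (4/9)(94) = -50 kJ/mol.
OSPE = CFSE(oct) − CFSE(tet) = -75 − (-50) = -25 kJ/mol.

-25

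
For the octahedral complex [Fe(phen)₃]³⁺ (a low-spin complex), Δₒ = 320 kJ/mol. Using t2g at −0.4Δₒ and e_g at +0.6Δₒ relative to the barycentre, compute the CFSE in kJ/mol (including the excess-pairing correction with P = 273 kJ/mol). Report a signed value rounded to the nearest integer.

-94

phen is neutral, so the +3 overall charge sits on Fe: oxidation state +3.
Group 8 minus oxidation state +3 gives a d⁵ configuration for Fe³⁺.
Electron filling gives t2g^5 e_g^0.
Orbital CFSE = 5(-0.4) + 0(0.6) = -2.0Δₒ = -2.0 × 320 = -640 kJ/mol.
Pairing penalty: 2 pairs vs 0 in the high-spin reference → 2 extra × P = 546 kJ/mol.
Combining: -640 + 546 = -94 kJ/mol.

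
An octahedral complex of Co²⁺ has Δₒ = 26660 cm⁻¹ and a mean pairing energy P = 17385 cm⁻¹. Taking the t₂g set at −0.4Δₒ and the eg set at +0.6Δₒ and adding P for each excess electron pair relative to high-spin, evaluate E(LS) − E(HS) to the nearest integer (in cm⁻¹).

Group 9 minus oxidation state +2 gives a d⁷ configuration for Co²⁺.
High-spin: t₂g⁵ eg², CFSE = -0.8Δₒ = -21328 cm⁻¹.
For low-spin the configuration is t₂g⁶ eg¹: orbital energy -1.8 × 26660 = -47988 cm⁻¹, and 1 additional pair relative to high-spin adds 17385 cm⁻¹, giving -30603 cm⁻¹.
The difference is -30603 − (-21328) = -9275 cm⁻¹, so low-spin lies lower.

-9275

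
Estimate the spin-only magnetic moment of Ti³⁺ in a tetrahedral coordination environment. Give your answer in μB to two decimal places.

Ti sits in group 4; removing 3 electrons leaves Ti³⁺ with 4 − 3 = 1 d electrons.
Tetrahedral splitting is small, so the complex is high-spin.
Configuration: e¹ t₂⁰ → 1 unpaired electron.
μ(spin-only) = √[1(1+2)] = √3 ≈ 1.73 μB.

1.73 μB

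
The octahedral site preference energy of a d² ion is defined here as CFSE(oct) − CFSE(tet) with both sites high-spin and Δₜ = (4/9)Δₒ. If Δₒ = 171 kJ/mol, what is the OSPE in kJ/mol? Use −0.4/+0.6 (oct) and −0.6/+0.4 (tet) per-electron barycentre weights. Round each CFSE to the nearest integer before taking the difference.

-46

Octahedral (high-spin): t2g^2 e_g^0, CFSE = 2(−0.4) + 0(+0.6) = -0.8Δₒ = -0.8 × 171 = -137 kJ/mol.
Tetrahedral e^2 t2^0 gives -1.2Δₜ = -1.2 × (4/9) × 171 = -91 kJ/mol.
OSPE = CFSE(oct) − CFSE(tet) = -137 − (-91) = -46 kJ/mol.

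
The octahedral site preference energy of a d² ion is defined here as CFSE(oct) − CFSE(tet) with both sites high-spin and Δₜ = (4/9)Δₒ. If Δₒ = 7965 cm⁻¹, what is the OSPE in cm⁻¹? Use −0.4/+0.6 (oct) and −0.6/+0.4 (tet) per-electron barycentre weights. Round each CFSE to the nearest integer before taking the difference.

-2124

In an octahedral site d² (HS) is t₂g² eg⁰, giving CFSE(oct) = -0.8Δₒ = -6372 cm⁻¹.
In a tetrahedral site the filling is e² t₂⁰: CFSE(tet) = -1.2Δₜ = -1.2 × (4/9)(7965) = -4248 cm⁻¹.
OSPE = -6372 − (-4248) = -2124 cm⁻¹.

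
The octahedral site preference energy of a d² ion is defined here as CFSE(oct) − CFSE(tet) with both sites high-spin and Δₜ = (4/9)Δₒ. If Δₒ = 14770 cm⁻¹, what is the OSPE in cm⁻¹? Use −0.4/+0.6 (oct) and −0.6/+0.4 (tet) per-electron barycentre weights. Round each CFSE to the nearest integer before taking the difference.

-3939

Octahedral (high-spin): t2g^2 e_g^0, CFSE = 2(−0.4) + 0(+0.6) = -0.8Δₒ = -0.8 × 14770 = -11816 cm⁻¹.
Tetrahedral e^2 t2^0 gives -1.2Δₜ = -1.2 × (4/9) × 14770 = -7877 cm⁻¹.
OSPE = -11816 − (-7877) = -3939 cm⁻¹.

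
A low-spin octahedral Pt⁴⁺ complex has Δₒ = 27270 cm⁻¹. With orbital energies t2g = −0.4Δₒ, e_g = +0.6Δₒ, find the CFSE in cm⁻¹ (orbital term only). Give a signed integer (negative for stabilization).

-65448

Pt sits in group 10; removing 4 electrons leaves Pt⁴⁺ with 10 − 4 = 6 d electrons.
Electron filling gives t2g^6 e_g^0.
Orbital CFSE = 6(-0.4) + 0(0.6) = -2.4Δₒ = -2.4 × 27270 = -65448 cm⁻¹.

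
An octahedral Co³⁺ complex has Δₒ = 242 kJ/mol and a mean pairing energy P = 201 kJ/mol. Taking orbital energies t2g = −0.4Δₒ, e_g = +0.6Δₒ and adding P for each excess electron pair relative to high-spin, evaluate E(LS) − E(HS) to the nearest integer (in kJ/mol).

Co³⁺: group 9, so d-count = 9 − 3 = 6.
High-spin d⁶ fills as t2g^4 e_g^2 with CFSE 4(−0.4) + 2(+0.6) = -0.4Δₒ = -97 kJ/mol.
For low-spin the configuration is t2g^6 e_g^0: orbital energy -2.4 × 242 = -581 kJ/mol, and 2 additional pairs relative to high-spin add 402 kJ/mol, giving -179 kJ/mol.
The difference is -179 − (-97) = -82 kJ/mol, so low-spin lies lower.

-82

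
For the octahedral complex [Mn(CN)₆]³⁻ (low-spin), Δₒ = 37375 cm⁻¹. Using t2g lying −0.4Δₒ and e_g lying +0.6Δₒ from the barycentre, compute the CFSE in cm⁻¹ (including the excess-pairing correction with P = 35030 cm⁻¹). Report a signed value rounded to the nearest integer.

-24770

Each CN⁻ contributes -1; 6 × (-1) = -6. With overall charge -3, Mn is in the +3 oxidation state.
Group 7 minus oxidation state +3 gives a d⁴ configuration for Mn³⁺.
The d⁴ electrons fill as t2g^4 e_g^0.
Orbital CFSE = 4(-0.4) + 0(0.6) = -1.6Δₒ = -1.6 × 37375 = -59800 cm⁻¹.
Relative to high-spin t2g^3 e_g^1 (0 paired), the low-spin configuration has 1 additional pair, contributing +1 × 35030 = +35030 cm⁻¹.
Overall CFSE = -59800 + 35030 = -24770 cm⁻¹.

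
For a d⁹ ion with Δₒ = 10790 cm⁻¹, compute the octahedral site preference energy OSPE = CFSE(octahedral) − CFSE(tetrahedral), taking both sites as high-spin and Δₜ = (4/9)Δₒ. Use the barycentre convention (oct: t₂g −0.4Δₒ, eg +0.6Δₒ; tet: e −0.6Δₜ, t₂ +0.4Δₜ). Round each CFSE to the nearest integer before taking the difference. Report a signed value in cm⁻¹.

-4556

In an octahedral site d⁹ (HS) is t2g^6 e_g^3, giving CFSE(oct) = -0.6Δₒ = -6474 cm⁻¹.
In a tetrahedral site the filling is e^4 t2^5: CFSE(tet) = -0.4Δₜ = -0.4 × (4/9)(10790) = -1918 cm⁻¹.
OSPE = CFSE(oct) − CFSE(tet) = -6474 − (-1918) = -4556 cm⁻¹.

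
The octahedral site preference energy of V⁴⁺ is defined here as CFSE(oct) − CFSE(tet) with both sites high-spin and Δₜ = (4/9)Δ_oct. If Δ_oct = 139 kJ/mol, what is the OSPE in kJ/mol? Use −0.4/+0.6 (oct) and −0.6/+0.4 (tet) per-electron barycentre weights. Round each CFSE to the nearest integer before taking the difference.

-19

V is in group 5, so V⁴⁺ is d¹ (5 − 4 = 1).
Octahedral high-spin t₂g¹ eg⁰: CFSE = -0.4 × 139 = -56 kJ/mol.
Tetrahedral: e¹ t₂⁰, CFSE = 1(−0.6) + 0(+0.4) = -0.6Δₜ = -0.6 × (4/9) × 139 = -37 kJ/mol.
OSPE = -56 − (-37) = -19 kJ/mol.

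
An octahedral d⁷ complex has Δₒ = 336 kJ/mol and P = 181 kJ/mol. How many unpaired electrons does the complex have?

1

Here Δₒ > P (336 > 181), so the low-spin state is favoured.
That gives t2g^6 e_g^1.
Unpaired electrons: 1.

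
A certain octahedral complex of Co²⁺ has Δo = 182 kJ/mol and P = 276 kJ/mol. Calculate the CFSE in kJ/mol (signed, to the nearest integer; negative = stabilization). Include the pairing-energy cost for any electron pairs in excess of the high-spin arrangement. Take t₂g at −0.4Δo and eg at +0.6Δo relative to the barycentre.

Co sits in group 9; removing 2 electrons leaves Co²⁺ with 9 − 2 = 7 d electrons.
Here Δo < P (182 < 276), so the high-spin state is favoured.
Filling d⁷ accordingly: t₂g⁵ eg².
Orbital CFSE = -0.8Δo = -0.8 × 182 = -146 kJ/mol.
High-spin has no excess pairs, so no pairing correction applies.

-146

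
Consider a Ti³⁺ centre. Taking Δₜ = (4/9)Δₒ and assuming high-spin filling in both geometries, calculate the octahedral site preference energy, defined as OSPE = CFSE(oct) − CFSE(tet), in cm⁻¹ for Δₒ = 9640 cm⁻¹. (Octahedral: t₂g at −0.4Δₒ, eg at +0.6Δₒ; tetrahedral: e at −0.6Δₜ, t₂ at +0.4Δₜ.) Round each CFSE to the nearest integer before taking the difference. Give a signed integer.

Ti³⁺: group 4, so d-count = 4 − 3 = 1.
Octahedral high-spin t₂g¹ eg⁰: CFSE = -0.4 × 9640 = -3856 cm⁻¹.
Tetrahedral e¹ t₂⁰ gives -0.6Δₜ = -0.6 × (4/9) × 9640 = -2571 cm⁻¹.
OSPE = CFSE(oct) − CFSE(tet) = -3856 − (-2571) = -1285 cm⁻¹.

-1285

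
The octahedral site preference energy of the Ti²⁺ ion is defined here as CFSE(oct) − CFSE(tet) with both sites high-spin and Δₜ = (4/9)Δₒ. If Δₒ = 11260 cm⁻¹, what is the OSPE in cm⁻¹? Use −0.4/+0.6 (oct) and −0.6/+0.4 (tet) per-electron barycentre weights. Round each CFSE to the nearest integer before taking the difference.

-3003

Group 4 minus oxidation state +2 gives a d² configuration for Ti²⁺.
In an octahedral site d² (HS) is t₂g² eg⁰, giving CFSE(oct) = -0.8Δₒ = -9008 cm⁻¹.
Tetrahedral e² t₂⁰ gives -1.2Δₜ = -1.2 × (4/9) × 11260 = -6005 cm⁻¹.
OSPE = -9008 − (-6005) = -3003 cm⁻¹.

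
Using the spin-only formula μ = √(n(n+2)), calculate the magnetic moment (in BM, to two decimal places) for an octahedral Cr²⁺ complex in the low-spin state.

2.83 BM

Cr sits in group 6; removing 2 electrons leaves Cr²⁺ with 6 − 2 = 4 d electrons.
Configuration: t2g^4 e_g^0 → 2 unpaired electrons.
μ(spin-only) = √[2(2+2)] = √8 ≈ 2.83 BM.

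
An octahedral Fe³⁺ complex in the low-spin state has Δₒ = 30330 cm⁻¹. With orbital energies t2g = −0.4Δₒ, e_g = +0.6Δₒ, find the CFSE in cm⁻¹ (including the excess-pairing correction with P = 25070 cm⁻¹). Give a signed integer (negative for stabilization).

Fe is in group 8, so Fe³⁺ is d⁵ (8 − 3 = 5).
Electron filling gives t2g^5 e_g^0.
The orbital stabilization is -2.0Δₒ = -2.0 × 30330 = -60660 cm⁻¹.
High-spin d⁵ would be t2g^3 e_g^2 with 0 pairs; low-spin has 2, so 2 excess pairs cost +2P = +50140 cm⁻¹.
Overall CFSE = -60660 + 50140 = -10520 cm⁻¹.

-10520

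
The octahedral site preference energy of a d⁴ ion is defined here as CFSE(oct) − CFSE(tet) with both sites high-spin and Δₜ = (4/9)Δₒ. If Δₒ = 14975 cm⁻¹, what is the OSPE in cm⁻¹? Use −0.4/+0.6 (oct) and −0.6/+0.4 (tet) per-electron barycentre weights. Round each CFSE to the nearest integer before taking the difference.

-6323

In an octahedral site d⁴ (HS) is t₂g³ eg¹, giving CFSE(oct) = -0.6Δₒ = -8985 cm⁻¹.
Tetrahedral e² t₂² gives -0.4Δₜ = -0.4 × (4/9) × 14975 = -2662 cm⁻¹.
OSPE = CFSE(oct) − CFSE(tet) = -8985 − (-2662) = -6323 cm⁻¹.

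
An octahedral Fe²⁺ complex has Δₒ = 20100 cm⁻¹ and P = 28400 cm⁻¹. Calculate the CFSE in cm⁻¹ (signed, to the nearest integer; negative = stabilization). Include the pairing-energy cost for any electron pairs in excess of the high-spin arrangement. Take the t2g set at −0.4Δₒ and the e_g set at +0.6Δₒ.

Group 8 minus oxidation state +2 gives a d⁶ configuration for Fe²⁺.
Here Δₒ < P (20100 < 28400), so the high-spin state is favoured.
That gives t2g^4 e_g^2.
Orbital CFSE = -0.4Δₒ = -0.4 × 20100 = -8040 cm⁻¹.
High-spin has no excess pairs, so no pairing correction applies.

-8040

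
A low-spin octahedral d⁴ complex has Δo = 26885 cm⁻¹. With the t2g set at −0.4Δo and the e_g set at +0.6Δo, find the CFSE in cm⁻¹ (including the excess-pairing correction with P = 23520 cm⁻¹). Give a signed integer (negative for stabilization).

-19496

The d⁴ electrons fill as t2g^4 e_g^0.
The orbital stabilization is -1.6Δo = -1.6 × 26885 = -43016 cm⁻¹.
High-spin d⁴ would be t2g^3 e_g^1 with 0 pairs; low-spin has 1, so 1 excess pair costs +1P = +23520 cm⁻¹.
Combining: -43016 + 23520 = -19496 cm⁻¹.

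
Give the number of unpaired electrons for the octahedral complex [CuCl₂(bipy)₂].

1

Ligand charges: 2×(-1) from Cl⁻ and 2×(+0) from bipy sum to -2; with overall charge +0, Cu is +2.
Cu is in group 11, so Cu²⁺ is d⁹ (11 − 2 = 9).
Configuration: t2g^6 e_g^3, giving 1 unpaired electron.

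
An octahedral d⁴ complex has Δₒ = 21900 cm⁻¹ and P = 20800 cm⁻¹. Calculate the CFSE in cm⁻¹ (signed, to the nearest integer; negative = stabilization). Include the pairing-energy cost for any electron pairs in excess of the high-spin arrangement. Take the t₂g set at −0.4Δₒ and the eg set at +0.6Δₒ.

Δₒ > P, so pairing is preferred: the ground state is low-spin.
That gives t₂g⁴ eg⁰.
Orbital CFSE = -1.6Δₒ = -1.6 × 21900 = -35040 cm⁻¹.
Excess pairs vs high-spin: 1 − 0 = 1; pairing cost = +20800 cm⁻¹.
Net CFSE = -35040 + 20800 = -14240 cm⁻¹.

-14240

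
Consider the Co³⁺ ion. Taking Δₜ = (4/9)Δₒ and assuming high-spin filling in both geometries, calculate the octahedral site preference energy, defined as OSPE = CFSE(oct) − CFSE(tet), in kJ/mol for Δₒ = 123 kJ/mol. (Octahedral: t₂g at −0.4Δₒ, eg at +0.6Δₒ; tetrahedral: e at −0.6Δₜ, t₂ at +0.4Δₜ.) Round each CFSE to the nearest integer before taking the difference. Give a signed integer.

-16

Co³⁺: group 9, so d-count = 9 − 3 = 6.
In an octahedral site d⁶ (HS) is t2g^4 e_g^2, giving CFSE(oct) = -0.4Δₒ = -49 kJ/mol.
Tetrahedral: e^3 t2^3, CFSE = 3(−0.6) + 3(+0.4) = -0.6Δₜ = -0.6 × (4/9) × 123 = -33 kJ/mol.
Subtracting, OSPE = -49 − (-33) = -16 kJ/mol.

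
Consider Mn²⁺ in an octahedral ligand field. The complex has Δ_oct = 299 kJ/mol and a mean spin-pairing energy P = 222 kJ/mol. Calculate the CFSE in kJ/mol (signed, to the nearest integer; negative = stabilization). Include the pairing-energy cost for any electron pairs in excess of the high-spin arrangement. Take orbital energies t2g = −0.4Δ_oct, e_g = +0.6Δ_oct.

-154

Mn²⁺: group 7, so d-count = 7 − 2 = 5.
With Δ_oct > P the complex is low-spin.
Filling d⁵ accordingly: t2g^5 e_g^0.
Orbital CFSE = -2.0Δ_oct = -2.0 × 299 = -598 kJ/mol.
Excess pairs vs high-spin: 2 − 0 = 2; pairing cost = +444 kJ/mol.
Net CFSE = -598 + 444 = -154 kJ/mol.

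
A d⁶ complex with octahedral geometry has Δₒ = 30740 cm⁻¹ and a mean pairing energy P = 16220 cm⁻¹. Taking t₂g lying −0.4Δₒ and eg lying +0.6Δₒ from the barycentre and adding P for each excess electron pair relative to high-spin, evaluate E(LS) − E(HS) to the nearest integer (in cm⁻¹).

In the high-spin limit (t₂g⁴ eg²) the orbital term is -0.4Δₒ = -12296 cm⁻¹, with no excess pairing.
Low-spin t₂g⁶ eg⁰ gives -2.4Δₒ = -73776 cm⁻¹, but forming 2 extra pairs costs 2P = 32440 cm⁻¹, so E(LS) = -73776 + 32440 = -41336 cm⁻¹.
The difference is -41336 − (-12296) = -29040 cm⁻¹, so low-spin lies lower.

-29040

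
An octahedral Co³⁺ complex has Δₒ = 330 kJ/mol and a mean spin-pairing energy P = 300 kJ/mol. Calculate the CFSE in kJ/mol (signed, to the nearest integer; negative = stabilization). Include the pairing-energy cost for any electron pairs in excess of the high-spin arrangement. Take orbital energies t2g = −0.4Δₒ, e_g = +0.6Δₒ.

Co sits in group 9; removing 3 electrons leaves Co³⁺ with 9 − 3 = 6 d electrons.
Since Δₒ = 330 kJ/mol > P = 300 kJ/mol, the complex adopts the low-spin configuration.
Filling d⁶ accordingly: t2g^6 e_g^0.
Orbital CFSE = -2.4Δₒ = -2.4 × 330 = -792 kJ/mol.
Excess pairs vs high-spin: 3 − 1 = 2; pairing cost = +600 kJ/mol.
Net CFSE = -792 + 600 = -192 kJ/mol.

-192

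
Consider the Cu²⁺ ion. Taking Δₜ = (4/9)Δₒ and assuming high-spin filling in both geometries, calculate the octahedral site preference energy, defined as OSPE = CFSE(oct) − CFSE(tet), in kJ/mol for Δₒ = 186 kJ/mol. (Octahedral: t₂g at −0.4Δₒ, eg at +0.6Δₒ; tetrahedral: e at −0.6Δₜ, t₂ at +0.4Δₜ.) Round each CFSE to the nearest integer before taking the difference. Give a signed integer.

-79

Cu²⁺: group 11, so d-count = 11 − 2 = 9.
In an octahedral site d⁹ (HS) is t₂g⁶ eg³, giving CFSE(oct) = -0.6Δₒ = -112 kJ/mol.
In a tetrahedral site the filling is e⁴ t₂⁵: CFSE(tet) = -0.4Δₜ = -0.4 × (4/9)(186) = -33 kJ/mol.
Subtracting, OSPE = -112 − (-33) = -79 kJ/mol.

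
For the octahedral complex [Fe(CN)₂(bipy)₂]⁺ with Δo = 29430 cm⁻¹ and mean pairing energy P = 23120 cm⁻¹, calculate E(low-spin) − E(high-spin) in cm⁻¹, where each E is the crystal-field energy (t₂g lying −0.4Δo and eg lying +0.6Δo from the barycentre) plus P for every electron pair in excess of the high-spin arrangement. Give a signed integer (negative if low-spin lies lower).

-12620

Ligand charges: 2×(-1) from CN⁻ and 2×(+0) from bipy sum to -2; with overall charge +1, Fe is +3.
Fe is in group 8, so Fe³⁺ is d⁵ (8 − 3 = 5).
High-spin: t₂g³ eg², CFSE = 0.0Δo = 0 cm⁻¹.
Low-spin: t₂g⁵ eg⁰, orbital CFSE = -2.0Δo = -58860 cm⁻¹; plus 2 excess pairs × P = +46240 cm⁻¹; total -12620 cm⁻¹.
E(LS) − E(HS) = -12620 − (0) = -12620 cm⁻¹.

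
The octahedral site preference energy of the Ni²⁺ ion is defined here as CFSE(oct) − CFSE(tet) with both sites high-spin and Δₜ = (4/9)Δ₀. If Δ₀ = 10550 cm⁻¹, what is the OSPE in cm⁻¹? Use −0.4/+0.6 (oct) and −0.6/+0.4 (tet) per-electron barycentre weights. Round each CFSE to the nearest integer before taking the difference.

Ni is in group 10, so Ni²⁺ is d⁸ (10 − 2 = 8).
In an octahedral site d⁸ (HS) is t2g^6 e_g^2, giving CFSE(oct) = -1.2Δ₀ = -12660 cm⁻¹.
Tetrahedral e^4 t2^4 gives -0.8Δₜ = -0.8 × (4/9) × 10550 = -3751 cm⁻¹.
Subtracting, OSPE = -12660 − (-3751) = -8909 cm⁻¹.

-8909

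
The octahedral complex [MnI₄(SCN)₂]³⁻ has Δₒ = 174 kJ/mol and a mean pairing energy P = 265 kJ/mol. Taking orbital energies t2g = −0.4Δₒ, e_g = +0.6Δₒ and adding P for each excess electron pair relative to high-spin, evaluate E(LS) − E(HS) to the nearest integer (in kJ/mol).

91

Ligand charges: 4×(-1) from I⁻ and 2×(-1) from SCN⁻ sum to -6; with overall charge -3, Mn is +3.
Mn sits in group 7; removing 3 electrons leaves Mn³⁺ with 7 − 3 = 4 d electrons.
In the high-spin limit (t2g^3 e_g^1) the orbital term is -0.6Δₒ = -104 kJ/mol, with no excess pairing.
For low-spin the configuration is t2g^4 e_g^0: orbital energy -1.6 × 174 = -278 kJ/mol, and 1 additional pair relative to high-spin adds 265 kJ/mol, giving -13 kJ/mol.
E(LS) − E(HS) = -13 − (-104) = 91 kJ/mol.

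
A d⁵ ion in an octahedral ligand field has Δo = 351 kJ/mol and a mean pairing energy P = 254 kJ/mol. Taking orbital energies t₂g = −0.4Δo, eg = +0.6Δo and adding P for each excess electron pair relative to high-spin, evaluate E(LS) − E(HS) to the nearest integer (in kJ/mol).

-194

High-spin: t₂g³ eg², CFSE = 0.0Δo = 0 kJ/mol.
For low-spin the configuration is t₂g⁵ eg⁰: orbital energy -2.0 × 351 = -702 kJ/mol, and 2 additional pairs relative to high-spin add 508 kJ/mol, giving -194 kJ/mol.
Thus E(LS) − E(HS) = -194 kJ/mol.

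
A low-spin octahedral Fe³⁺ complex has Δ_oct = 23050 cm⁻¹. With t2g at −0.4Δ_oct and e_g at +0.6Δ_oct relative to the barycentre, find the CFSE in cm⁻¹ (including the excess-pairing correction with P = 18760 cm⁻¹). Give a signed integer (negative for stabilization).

-8580

Group 8 minus oxidation state +3 gives a d⁵ configuration for Fe³⁺.
Configuration: t2g^5 e_g^0.
Orbital CFSE = 5(-0.4) + 0(0.6) = -2.0Δ_oct = -2.0 × 23050 = -46100 cm⁻¹.
High-spin d⁵ would be t2g^3 e_g^2 with 0 pairs; low-spin has 2, so 2 excess pairs cost +2P = +37520 cm⁻¹.
Overall CFSE = -46100 + 37520 = -8580 cm⁻¹.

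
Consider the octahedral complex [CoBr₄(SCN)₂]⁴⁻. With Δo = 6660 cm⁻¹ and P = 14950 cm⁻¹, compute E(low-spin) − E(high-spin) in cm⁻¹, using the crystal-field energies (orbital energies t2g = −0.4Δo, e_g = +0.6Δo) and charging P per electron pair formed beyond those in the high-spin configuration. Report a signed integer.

8290

Ligand charges: 4×(-1) from Br⁻ and 2×(-1) from SCN⁻ sum to -6; with overall charge -4, Co is +2.
Co is in group 9, so Co²⁺ is d⁷ (9 − 2 = 7).
High-spin d⁷ fills as t2g^5 e_g^2 with CFSE 5(−0.4) + 2(+0.6) = -0.8Δo = -5328 cm⁻¹.
For low-spin the configuration is t2g^6 e_g^1: orbital energy -1.8 × 6660 = -11988 cm⁻¹, and 1 additional pair relative to high-spin adds 14950 cm⁻¹, giving 2962 cm⁻¹.
The difference is 2962 − (-5328) = 8290 cm⁻¹, so high-spin lies lower.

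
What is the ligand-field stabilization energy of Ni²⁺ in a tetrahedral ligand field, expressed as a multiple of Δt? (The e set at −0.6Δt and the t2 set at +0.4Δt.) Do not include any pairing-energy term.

-0.8 Δt

Ni is in group 10, so Ni²⁺ is d⁸ (10 − 2 = 8).
Tetrahedral fields are weak (Δₜ ≈ 4/9 Δₒ), so electrons fill high-spin.
Configuration: e^4 t2^4.
CFSE = 4(-0.6Δt) + 4(0.4Δt) = -2.4Δt + 1.6Δt = -0.8Δt.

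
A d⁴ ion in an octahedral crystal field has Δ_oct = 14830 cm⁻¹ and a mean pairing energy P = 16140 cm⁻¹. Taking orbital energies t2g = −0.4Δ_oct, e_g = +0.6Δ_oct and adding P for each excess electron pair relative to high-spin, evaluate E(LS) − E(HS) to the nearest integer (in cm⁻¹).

1310

High-spin d⁴ fills as t2g^3 e_g^1 with CFSE 3(−0.4) + 1(+0.6) = -0.6Δ_oct = -8898 cm⁻¹.
For low-spin the configuration is t2g^4 e_g^0: orbital energy -1.6 × 14830 = -23728 cm⁻¹, and 1 additional pair relative to high-spin adds 16140 cm⁻¹, giving -7588 cm⁻¹.
The difference is -7588 − (-8898) = 1310 cm⁻¹, so high-spin lies lower.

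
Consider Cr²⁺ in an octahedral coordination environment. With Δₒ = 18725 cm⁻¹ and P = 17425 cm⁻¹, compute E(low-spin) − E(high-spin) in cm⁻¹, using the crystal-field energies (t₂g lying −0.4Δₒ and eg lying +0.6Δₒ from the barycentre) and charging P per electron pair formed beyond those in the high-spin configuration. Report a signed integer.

Cr²⁺: group 6, so d-count = 6 − 2 = 4.
In the high-spin limit (t₂g³ eg¹) the orbital term is -0.6Δₒ = -11235 cm⁻¹, with no excess pairing.
Low-spin t₂g⁴ eg⁰ gives -1.6Δₒ = -29960 cm⁻¹, but forming 1 extra pair costs 1P = 17425 cm⁻¹, so E(LS) = -29960 + 17425 = -12535 cm⁻¹.
Thus E(LS) − E(HS) = -1300 cm⁻¹.

-1300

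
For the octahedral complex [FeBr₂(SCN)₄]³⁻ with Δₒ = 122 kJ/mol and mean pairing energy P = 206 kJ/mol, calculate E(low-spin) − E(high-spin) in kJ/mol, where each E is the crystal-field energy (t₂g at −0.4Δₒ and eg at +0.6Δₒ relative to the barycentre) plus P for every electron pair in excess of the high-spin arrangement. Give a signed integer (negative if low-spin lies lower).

168

Ligand charges: 2×(-1) from Br⁻ and 4×(-1) from SCN⁻ sum to -6; with overall charge -3, Fe is +3.
Group 8 minus oxidation state +3 gives a d⁵ configuration for Fe³⁺.
High-spin d⁵ fills as t₂g³ eg² with CFSE 3(−0.4) + 2(+0.6) = 0.0Δₒ = 0 kJ/mol.
For low-spin the configuration is t₂g⁵ eg⁰: orbital energy -2.0 × 122 = -244 kJ/mol, and 2 additional pairs relative to high-spin add 412 kJ/mol, giving 168 kJ/mol.
E(LS) − E(HS) = 168 − (0) = 168 kJ/mol.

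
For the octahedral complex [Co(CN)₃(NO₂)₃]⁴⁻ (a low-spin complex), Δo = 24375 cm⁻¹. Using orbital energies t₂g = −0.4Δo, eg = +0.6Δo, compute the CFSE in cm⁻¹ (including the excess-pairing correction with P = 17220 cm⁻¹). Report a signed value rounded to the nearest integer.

Ligand charges: 3×(-1) from CN⁻ and 3×(-1) from NO₂⁻ sum to -6; with overall charge -4, Co is +2.
Group 9 minus oxidation state +2 gives a d⁷ configuration for Co²⁺.
Configuration: t₂g⁶ eg¹.
The orbital stabilization is -1.8Δo = -1.8 × 24375 = -43875 cm⁻¹.
High-spin d⁷ would be t₂g⁵ eg² with 2 pairs; low-spin has 3, so 1 excess pair costs +1P = +17220 cm⁻¹.
Net CFSE = -43875 + 17220 = -26655 cm⁻¹.

-26655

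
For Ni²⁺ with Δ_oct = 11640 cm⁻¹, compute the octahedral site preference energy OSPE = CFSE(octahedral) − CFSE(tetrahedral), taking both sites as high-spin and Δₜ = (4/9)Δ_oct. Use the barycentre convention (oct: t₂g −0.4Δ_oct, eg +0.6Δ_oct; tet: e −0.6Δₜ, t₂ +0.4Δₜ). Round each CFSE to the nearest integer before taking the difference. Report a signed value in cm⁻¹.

Ni is in group 10, so Ni²⁺ is d⁸ (10 − 2 = 8).
Octahedral (high-spin): t₂g⁶ eg², CFSE = 6(−0.4) + 2(+0.6) = -1.2Δ_oct = -1.2 × 11640 = -13968 cm⁻¹.
Tetrahedral: e⁴ t₂⁴, CFSE = 4(−0.6) + 4(+0.4) = -0.8Δₜ = -0.8 × (4/9) × 11640 = -4139 cm⁻¹.
OSPE = -13968 − (-4139) = -9829 cm⁻¹.

-9829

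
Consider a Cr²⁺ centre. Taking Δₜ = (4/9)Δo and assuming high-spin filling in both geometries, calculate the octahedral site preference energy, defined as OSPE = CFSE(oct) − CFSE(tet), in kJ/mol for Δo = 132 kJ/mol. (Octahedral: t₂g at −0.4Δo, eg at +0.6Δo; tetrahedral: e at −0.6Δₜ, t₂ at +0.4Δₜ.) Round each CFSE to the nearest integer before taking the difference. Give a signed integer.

Group 6 minus oxidation state +2 gives a d⁴ configuration for Cr²⁺.
Octahedral (high-spin): t₂g³ eg¹, CFSE = 3(−0.4) + 1(+0.6) = -0.6Δo = -0.6 × 132 = -79 kJ/mol.
Tetrahedral: e² t₂², CFSE = 2(−0.6) + 2(+0.4) = -0.4Δₜ = -0.4 × (4/9) × 132 = -23 kJ/mol.
Subtracting, OSPE = -79 − (-23) = -56 kJ/mol.

-56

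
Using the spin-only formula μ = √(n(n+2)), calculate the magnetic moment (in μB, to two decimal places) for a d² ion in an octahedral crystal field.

Configuration: t₂g² eg⁰ → 2 unpaired electrons.
μ(spin-only) = √[2(2+2)] = √8 ≈ 2.83 μB.

2.83 μB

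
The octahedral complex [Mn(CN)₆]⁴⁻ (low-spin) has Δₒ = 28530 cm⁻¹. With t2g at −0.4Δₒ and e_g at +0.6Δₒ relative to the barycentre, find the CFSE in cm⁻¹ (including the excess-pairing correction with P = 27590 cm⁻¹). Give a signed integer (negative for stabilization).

Each CN⁻ contributes -1; 6 × (-1) = -6. With overall charge -4, Mn is in the +2 oxidation state.
Mn²⁺: group 7, so d-count = 7 − 2 = 5.
Configuration: t2g^5 e_g^0.
CFSE(orbital) = 5×(-0.4Δₒ) + 0×(0.6Δₒ) = -2.0Δₒ; with Δₒ = 28530 cm⁻¹ that is -57060 cm⁻¹.
High-spin d⁵ would be t2g^3 e_g^2 with 0 pairs; low-spin has 2, so 2 excess pairs cost +2P = +55180 cm⁻¹.
Net CFSE = -57060 + 55180 = -1880 cm⁻¹.

-1880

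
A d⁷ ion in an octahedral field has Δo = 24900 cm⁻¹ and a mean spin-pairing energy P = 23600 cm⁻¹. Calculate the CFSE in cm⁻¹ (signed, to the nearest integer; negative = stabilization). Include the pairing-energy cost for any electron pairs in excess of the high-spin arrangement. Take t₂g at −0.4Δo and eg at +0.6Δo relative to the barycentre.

-21220

Here Δo > P (24900 > 23600), so the low-spin state is favoured.
That gives t₂g⁶ eg¹.
Orbital CFSE = -1.8Δo = -1.8 × 24900 = -44820 cm⁻¹.
Excess pairs vs high-spin: 3 − 2 = 1; pairing cost = +23600 cm⁻¹.
Net CFSE = -44820 + 23600 = -21220 cm⁻¹.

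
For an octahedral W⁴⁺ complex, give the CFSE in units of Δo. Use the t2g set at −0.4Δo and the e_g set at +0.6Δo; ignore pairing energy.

Group 6 minus oxidation state +4 gives a d² configuration for W⁴⁺.
Configuration: t2g^2 e_g^0.
CFSE = 2(-0.4Δo) + 0(0.6Δo) = -0.8Δo + 0.0Δo = -0.8Δo.

-0.8 Δo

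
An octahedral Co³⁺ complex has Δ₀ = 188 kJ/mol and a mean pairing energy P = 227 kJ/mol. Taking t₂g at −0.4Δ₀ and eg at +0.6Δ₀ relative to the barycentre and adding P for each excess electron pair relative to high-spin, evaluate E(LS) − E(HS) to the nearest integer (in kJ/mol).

78

Co sits in group 9; removing 3 electrons leaves Co³⁺ with 9 − 3 = 6 d electrons.
High-spin d⁶ fills as t₂g⁴ eg² with CFSE 4(−0.4) + 2(+0.6) = -0.4Δ₀ = -75 kJ/mol.
Low-spin t₂g⁶ eg⁰ gives -2.4Δ₀ = -451 kJ/mol, but forming 2 extra pairs costs 2P = 454 kJ/mol, so E(LS) = -451 + 454 = 3 kJ/mol.
The difference is 3 − (-75) = 78 kJ/mol, so high-spin lies lower.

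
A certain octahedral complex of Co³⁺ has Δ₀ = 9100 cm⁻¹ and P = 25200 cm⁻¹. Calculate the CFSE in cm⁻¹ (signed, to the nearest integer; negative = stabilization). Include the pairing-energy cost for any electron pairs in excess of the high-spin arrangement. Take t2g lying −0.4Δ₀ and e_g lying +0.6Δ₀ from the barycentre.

-3640

Co sits in group 9; removing 3 electrons leaves Co³⁺ with 9 − 3 = 6 d electrons.
Δ₀ < P, so pairing is avoided: the ground state is high-spin.
That gives t2g^4 e_g^2.
Orbital CFSE = -0.4Δ₀ = -0.4 × 9100 = -3640 cm⁻¹.
High-spin has no excess pairs, so no pairing correction applies.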